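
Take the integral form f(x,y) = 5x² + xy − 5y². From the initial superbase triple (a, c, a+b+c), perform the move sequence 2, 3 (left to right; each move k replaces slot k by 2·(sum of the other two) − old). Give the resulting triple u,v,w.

start (5,-5,1) = (f(1,0),f(0,1),f(1,1))
replace slot 2: 2·(5+1) − (-5) = 17 → (5,17,1)
replace slot 3: 2·(5+17) − 1 = 43 → (5,17,43)

5,17,43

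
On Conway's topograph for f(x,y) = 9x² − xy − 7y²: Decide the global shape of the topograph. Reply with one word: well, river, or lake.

D = b²−4ac = (-1)² − 4·9·(-7) = 253
D > 0 non-square ⇒ indefinite ⇒ periodic river

river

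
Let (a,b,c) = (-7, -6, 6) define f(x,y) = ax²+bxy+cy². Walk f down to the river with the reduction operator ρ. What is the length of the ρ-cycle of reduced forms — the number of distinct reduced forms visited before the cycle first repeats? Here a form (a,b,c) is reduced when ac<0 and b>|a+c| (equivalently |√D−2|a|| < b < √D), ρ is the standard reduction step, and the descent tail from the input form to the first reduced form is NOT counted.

D = 204, ⌊√D⌋ = 14
descent: ρ → (6,6,-7)  [lands on river]
river: ρ → (-7,8,5)
river: ρ → (5,12,-3)
river: ρ → (-3,12,5)
river: ρ → (5,8,-7)
river: ρ → (-7,6,6)
ρ-cycle length = 6 (tail of 1 descent step not counted)

6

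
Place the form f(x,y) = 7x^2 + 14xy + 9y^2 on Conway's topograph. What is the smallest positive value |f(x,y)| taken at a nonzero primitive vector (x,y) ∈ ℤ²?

translate: b→0 (≡14 mod 14), so (7,14,9)→(7,0,2)
flip: (7,0,2)→(2,0,7)
reduced (well bottom): (2,0,7) with a≤c, −a<b≤a
well minimum = a = 2

2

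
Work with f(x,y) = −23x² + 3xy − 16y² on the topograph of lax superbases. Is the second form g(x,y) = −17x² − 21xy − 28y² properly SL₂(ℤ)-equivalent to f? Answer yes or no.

D₁ = -1463, D₂ = -1463
f is negative-definite; reduce −f:
−f: flip: (23,-3,16)→(16,3,23)
−f: reduced (well bottom): (16,3,23) with a≤c, −a<b≤a
flip sign back: reduced form of f is (-16,-3,-23)
g is negative-definite; reduce −g:
−g: translate: b→-13 (≡21 mod 34), so (17,21,28)→(17,-13,24)
−g: reduced (well bottom): (17,-13,24) with a≤c, −a<b≤a
flip sign back: reduced form of g is (-17,13,-24)
reduced forms (-16, -3, -23) vs (-17, 13, -24) ⇒ inequivalent

no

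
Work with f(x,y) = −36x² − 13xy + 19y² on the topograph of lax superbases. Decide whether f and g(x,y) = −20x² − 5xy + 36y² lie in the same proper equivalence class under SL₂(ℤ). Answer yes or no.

D₁ = 2905, D₂ = 2905
river cycle of f (length 34): (19, 51, -4), (-4, 53, 6), (6, 43, -44), (-44, 45, 5), (5, 45, -44), (-44, 43, 6), (6, 53, -4), (-4, 51, 19), (19, 25, -30), (-30, 35, 14), … (24 more)
river cycle of g (length 34): (-20, 35, 21), (21, 49, -6), (-6, 47, 29), (29, 11, -24), (-24, 37, 16), (16, 27, -34), (-34, 41, 9), (9, 49, -14), (-14, 35, 30), (30, 25, -19), … (24 more)
cycles differ ⇒ inequivalent

no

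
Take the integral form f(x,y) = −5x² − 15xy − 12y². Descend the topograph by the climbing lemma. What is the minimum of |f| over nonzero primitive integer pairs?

translate: b→5 (≡15 mod 10), so (5,15,12)→(5,5,2)
flip: (5,5,2)→(2,-5,5)
translate: b→-1 (≡-5 mod 4), so (2,-5,5)→(2,-1,2)
flip: (2,-1,2)→(2,1,2)
reduced (well bottom): (2,1,2) with a≤c, −a<b≤a
well minimum |f| = |-2| = 2 (negative-definite)

2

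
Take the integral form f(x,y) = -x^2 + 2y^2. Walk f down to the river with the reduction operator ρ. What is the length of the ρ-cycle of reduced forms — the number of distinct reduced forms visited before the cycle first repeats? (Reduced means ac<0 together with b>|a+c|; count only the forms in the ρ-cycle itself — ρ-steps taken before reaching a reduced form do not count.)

D = 8, ⌊√D⌋ = 2
descent: ρ → (2,0,-1)
descent: ρ → (-1,2,1)  [lands on river]
river: ρ → (1,2,-1)
ρ-cycle length = 2 (tail of 2 descent steps not counted)

2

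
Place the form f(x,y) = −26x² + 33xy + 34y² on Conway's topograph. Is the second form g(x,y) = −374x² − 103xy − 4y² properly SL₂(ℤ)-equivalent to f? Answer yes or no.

D₁ = 4625, D₂ = 4625
river cycle of f (length 10): (34, 35, -25), (-25, 65, 4), (4, 63, -41), (-41, 19, 26), (26, 33, -34), (-34, 35, 25), (25, 65, -4), (-4, 63, 41), (41, 19, -26), (-26, 33, 34)
river cycle of g (length 10): (-4, 63, 41), (41, 19, -26), (-26, 33, 34), (34, 35, -25), (-25, 65, 4), (4, 63, -41), (-41, 19, 26), (26, 33, -34), (-34, 35, 25), (25, 65, -4)
cycles coincide ⇒ equivalent

yes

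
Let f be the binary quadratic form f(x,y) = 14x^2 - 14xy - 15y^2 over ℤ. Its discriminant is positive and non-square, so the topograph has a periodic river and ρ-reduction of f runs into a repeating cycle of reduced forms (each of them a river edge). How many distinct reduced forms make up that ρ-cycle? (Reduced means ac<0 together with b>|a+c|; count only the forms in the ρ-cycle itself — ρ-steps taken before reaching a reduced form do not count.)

D = 1036, ⌊√D⌋ = 32
descent: ρ → (-15,14,14)  [lands on river]
river: ρ → (14,14,-15)
river: ρ → (-15,16,13)
river: ρ → (13,10,-18)
river: ρ → (-18,26,5)
river: ρ → (5,24,-23)
river: ρ → (-23,22,6)
river: ρ → (6,26,-15)
river: ρ → (-15,4,17)
river: ρ → (17,30,-2)
river: ρ → (-2,30,17)
river: ρ → (17,4,-15)
river: ρ → (-15,26,6)
river: ρ → (6,22,-23)
river: ρ → (-23,24,5)
river: ρ → (5,26,-18)
river: ρ → (-18,10,13)
river: ρ → (13,16,-15)
ρ-cycle length = 18 (tail of 1 descent step not counted)

18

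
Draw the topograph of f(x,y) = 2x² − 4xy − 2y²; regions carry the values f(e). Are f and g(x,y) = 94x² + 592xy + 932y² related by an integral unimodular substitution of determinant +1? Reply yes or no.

D₁ = 32, D₂ = 32
river cycle of f (length 2): (-2, 4, 2), (2, 4, -2)
river cycle of g (length 2): (2, 4, -2), (-2, 4, 2)
cycles coincide ⇒ equivalent

yes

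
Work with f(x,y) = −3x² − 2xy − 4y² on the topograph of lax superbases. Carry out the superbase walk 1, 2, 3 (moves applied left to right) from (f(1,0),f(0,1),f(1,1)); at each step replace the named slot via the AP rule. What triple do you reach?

start (-3,-4,-9) = (f(1,0),f(0,1),f(1,1))
replace slot 1: 2·((-4)+(-9)) − (-3) = -23 → (-23,-4,-9)
replace slot 2: 2·((-23)+(-9)) − (-4) = -60 → (-23,-60,-9)
replace slot 3: 2·((-23)+(-60)) − (-9) = -157 → (-23,-60,-157)

-23,-60,-157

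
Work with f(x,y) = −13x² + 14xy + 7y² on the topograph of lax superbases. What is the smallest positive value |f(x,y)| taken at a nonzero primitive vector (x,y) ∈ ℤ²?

river: ρ → (7,14,-13)
river: ρ → (-13,12,8)
river: ρ → (8,20,-5)
river: ρ → (-5,20,8)
river: ρ → (8,12,-13)
river: ρ → (-13,14,7)
closes: descent 0, river 6
min |a| on river = 5

5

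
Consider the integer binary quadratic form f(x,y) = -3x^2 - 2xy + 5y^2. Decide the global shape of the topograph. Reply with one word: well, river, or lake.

D = b²−4ac = (-2)² − 4·(-3)·5 = 64
D = 8² is a perfect square ⇒ form factors over ℤ ⇒ lakes

lake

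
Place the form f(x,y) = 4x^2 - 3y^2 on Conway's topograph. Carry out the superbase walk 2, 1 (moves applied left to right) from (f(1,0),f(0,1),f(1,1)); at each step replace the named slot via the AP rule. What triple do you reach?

start (4,-3,1) = (f(1,0),f(0,1),f(1,1))
replace slot 2: 2·(4+1) − (-3) = 13 → (4,13,1)
replace slot 1: 2·(13+1) − 4 = 24 → (24,13,1)

24,13,1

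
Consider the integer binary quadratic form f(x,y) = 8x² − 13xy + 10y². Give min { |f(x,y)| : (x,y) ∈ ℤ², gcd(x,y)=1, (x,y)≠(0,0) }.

translate: b→3 (≡-13 mod 16), so (8,-13,10)→(8,3,5)
flip: (8,3,5)→(5,-3,8)
reduced (well bottom): (5,-3,8) with a≤c, −a<b≤a
well minimum = a = 5

5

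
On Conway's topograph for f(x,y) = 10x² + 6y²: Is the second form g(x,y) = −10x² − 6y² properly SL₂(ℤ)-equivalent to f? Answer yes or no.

D₁ = -240, D₂ = -240
f: flip: (10,0,6)→(6,0,10)
f: reduced (well bottom): (6,0,10) with a≤c, −a<b≤a
g is negative-definite; reduce −g:
−g: flip: (10,0,6)→(6,0,10)
−g: reduced (well bottom): (6,0,10) with a≤c, −a<b≤a
flip sign back: reduced form of g is (-6,0,-10)
reduced forms (6, 0, 10) vs (-6, 0, -10) ⇒ inequivalent

no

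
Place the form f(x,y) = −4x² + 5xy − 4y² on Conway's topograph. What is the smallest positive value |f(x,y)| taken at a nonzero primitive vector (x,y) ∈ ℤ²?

translate: b→3 (≡-5 mod 8), so (4,-5,4)→(4,3,3)
flip: (4,3,3)→(3,-3,4)
translate: b→3 (≡-3 mod 6), so (3,-3,4)→(3,3,4)
reduced (well bottom): (3,3,4) with a≤c, −a<b≤a
well minimum |f| = |-3| = 3 (negative-definite)

3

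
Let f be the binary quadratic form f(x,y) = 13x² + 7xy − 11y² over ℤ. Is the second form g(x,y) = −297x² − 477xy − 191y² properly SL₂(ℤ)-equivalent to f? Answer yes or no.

D₁ = 621, D₂ = 621
river cycle of f (length 4): (-11, 15, 9), (9, 21, -5), (-5, 19, 13), (13, 7, -11)
river cycle of g (length 4): (-11, 15, 9), (9, 21, -5), (-5, 19, 13), (13, 7, -11)
cycles coincide ⇒ equivalent

yes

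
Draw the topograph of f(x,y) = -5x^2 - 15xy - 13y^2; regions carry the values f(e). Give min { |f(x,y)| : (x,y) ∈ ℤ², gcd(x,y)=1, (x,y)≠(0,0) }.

translate: b→5 (≡15 mod 10), so (5,15,13)→(5,5,3)
flip: (5,5,3)→(3,-5,5)
translate: b→1 (≡-5 mod 6), so (3,-5,5)→(3,1,3)
reduced (well bottom): (3,1,3) with a≤c, −a<b≤a
well minimum |f| = |-3| = 3 (negative-definite)

3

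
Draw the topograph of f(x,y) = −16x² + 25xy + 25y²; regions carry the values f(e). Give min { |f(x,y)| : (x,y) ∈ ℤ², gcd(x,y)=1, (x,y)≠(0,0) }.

river: ρ → (25,25,-16)
river: ρ → (-16,39,11)
river: ρ → (11,27,-34)
river: ρ → (-34,41,4)
river: ρ → (4,47,-1)
river: ρ → (-1,47,4)
river: ρ → (4,41,-34)
river: ρ → (-34,27,11)
river: ρ → (11,39,-16)
river: ρ → (-16,25,25)
closes: descent 0, river 10
min |a| on river = 1

1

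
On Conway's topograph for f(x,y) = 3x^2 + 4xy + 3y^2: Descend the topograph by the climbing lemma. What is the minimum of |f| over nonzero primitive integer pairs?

translate: b→-2 (≡4 mod 6), so (3,4,3)→(3,-2,2)
flip: (3,-2,2)→(2,2,3)
reduced (well bottom): (2,2,3) with a≤c, −a<b≤a
well minimum = a = 2

2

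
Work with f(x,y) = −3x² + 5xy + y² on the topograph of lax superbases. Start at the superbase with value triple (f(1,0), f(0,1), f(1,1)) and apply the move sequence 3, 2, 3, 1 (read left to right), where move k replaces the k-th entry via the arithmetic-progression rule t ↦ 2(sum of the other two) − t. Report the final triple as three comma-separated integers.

start (-3,1,3) = (f(1,0),f(0,1),f(1,1))
replace slot 3: 2·((-3)+1) − 3 = -7 → (-3,1,-7)
replace slot 2: 2·((-3)+(-7)) − 1 = -21 → (-3,-21,-7)
replace slot 3: 2·((-3)+(-21)) − (-7) = -41 → (-3,-21,-41)
replace slot 1: 2·((-21)+(-41)) − (-3) = -121 → (-121,-21,-41)

-121,-21,-41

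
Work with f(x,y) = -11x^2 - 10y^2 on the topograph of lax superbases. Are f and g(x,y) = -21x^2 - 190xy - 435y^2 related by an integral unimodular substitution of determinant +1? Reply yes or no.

D₁ = -440, D₂ = -440
f is negative-definite; reduce −f:
−f: flip: (11,0,10)→(10,0,11)
−f: reduced (well bottom): (10,0,11) with a≤c, −a<b≤a
flip sign back: reduced form of f is (-10,0,-11)
g is negative-definite; reduce −g:
−g: translate: b→-20 (≡190 mod 42), so (21,190,435)→(21,-20,10)
−g: flip: (21,-20,10)→(10,20,21)
−g: translate: b→0 (≡20 mod 20), so (10,20,21)→(10,0,11)
−g: reduced (well bottom): (10,0,11) with a≤c, −a<b≤a
flip sign back: reduced form of g is (-10,0,-11)
reduced forms (-10, 0, -11) vs (-10, 0, -11) ⇒ equivalent

yes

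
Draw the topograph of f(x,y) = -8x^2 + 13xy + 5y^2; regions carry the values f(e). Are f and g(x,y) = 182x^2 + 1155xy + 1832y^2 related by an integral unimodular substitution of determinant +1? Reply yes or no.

D₁ = 329, D₂ = 329
river cycle of f (length 16): (5, 17, -2), (-2, 15, 13), (13, 11, -4), (-4, 13, 10), (10, 7, -7), (-7, 7, 10), (10, 13, -4), (-4, 11, 13), (13, 15, -2), (-2, 17, 5), … (6 more)
river cycle of g (length 16): (5, 17, -2), (-2, 15, 13), (13, 11, -4), (-4, 13, 10), (10, 7, -7), (-7, 7, 10), (10, 13, -4), (-4, 11, 13), (13, 15, -2), (-2, 17, 5), … (6 more)
cycles coincide ⇒ equivalent

yes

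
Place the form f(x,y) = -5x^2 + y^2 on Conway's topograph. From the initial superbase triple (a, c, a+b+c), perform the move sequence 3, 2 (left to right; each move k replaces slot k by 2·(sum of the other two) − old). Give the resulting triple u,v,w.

start (-5,1,-4) = (f(1,0),f(0,1),f(1,1))
replace slot 3: 2·((-5)+1) − (-4) = -4 → (-5,1,-4)
replace slot 2: 2·((-5)+(-4)) − 1 = -19 → (-5,-19,-4)

-5,-19,-4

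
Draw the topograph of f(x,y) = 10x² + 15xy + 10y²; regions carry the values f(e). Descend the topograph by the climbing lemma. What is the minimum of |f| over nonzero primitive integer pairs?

translate: b→-5 (≡15 mod 20), so (10,15,10)→(10,-5,5)
flip: (10,-5,5)→(5,5,10)
reduced (well bottom): (5,5,10) with a≤c, −a<b≤a
well minimum = a = 5

5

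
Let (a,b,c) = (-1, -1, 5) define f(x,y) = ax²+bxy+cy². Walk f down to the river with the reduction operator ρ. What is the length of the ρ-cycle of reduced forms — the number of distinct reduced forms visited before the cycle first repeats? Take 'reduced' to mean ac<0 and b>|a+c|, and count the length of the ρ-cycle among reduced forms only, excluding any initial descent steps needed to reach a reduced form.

D = 21, ⌊√D⌋ = 4
descent: ρ → (5,1,-1)
descent: ρ → (-1,3,3)  [lands on river]
river: ρ → (3,3,-1)
ρ-cycle length = 2 (tail of 2 descent steps not counted)

2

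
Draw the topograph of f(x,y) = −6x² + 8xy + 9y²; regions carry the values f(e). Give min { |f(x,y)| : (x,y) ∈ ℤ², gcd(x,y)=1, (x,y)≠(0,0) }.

river: ρ → (9,10,-5)
river: ρ → (-5,10,9)
river: ρ → (9,8,-6)
river: ρ → (-6,16,1)
river: ρ → (1,16,-6)
river: ρ → (-6,8,9)
closes: descent 0, river 6
min |a| on river = 1

1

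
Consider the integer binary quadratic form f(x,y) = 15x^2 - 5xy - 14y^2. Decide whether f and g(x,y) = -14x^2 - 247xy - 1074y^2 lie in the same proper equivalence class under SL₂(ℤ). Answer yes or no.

D₁ = 865, D₂ = 865
river cycle of f (length 42): (-14, 5, 15), (15, 25, -4), (-4, 23, 21), (21, 19, -6), (-6, 29, 1), (1, 29, -6), (-6, 19, 21), (21, 23, -4), (-4, 25, 15), (15, 5, -14), … (32 more)
river cycle of g (length 42): (-14, 5, 15), (15, 25, -4), (-4, 23, 21), (21, 19, -6), (-6, 29, 1), (1, 29, -6), (-6, 19, 21), (21, 23, -4), (-4, 25, 15), (15, 5, -14), … (32 more)
cycles coincide ⇒ equivalent

yes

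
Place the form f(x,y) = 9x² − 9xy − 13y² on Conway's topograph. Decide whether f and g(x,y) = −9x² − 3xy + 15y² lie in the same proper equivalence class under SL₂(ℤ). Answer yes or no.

D₁ = 549, D₂ = 549
river cycle of f (length 6): (-13, 9, 9), (9, 9, -13), (-13, 17, 5), (5, 23, -1), (-1, 23, 5), (5, 17, -13)
river cycle of g (length 6): (-9, 15, 9), (9, 21, -3), (-3, 21, 9), (9, 15, -9), (-9, 21, 3), (3, 21, -9)
cycles differ ⇒ inequivalent

no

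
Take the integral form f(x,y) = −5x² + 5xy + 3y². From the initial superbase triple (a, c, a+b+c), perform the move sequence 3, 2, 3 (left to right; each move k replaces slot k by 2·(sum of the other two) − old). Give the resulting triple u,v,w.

start (-5,3,3) = (f(1,0),f(0,1),f(1,1))
replace slot 3: 2·((-5)+3) − 3 = -7 → (-5,3,-7)
replace slot 2: 2·((-5)+(-7)) − 3 = -27 → (-5,-27,-7)
replace slot 3: 2·((-5)+(-27)) − (-7) = -57 → (-5,-27,-57)

-5,-27,-57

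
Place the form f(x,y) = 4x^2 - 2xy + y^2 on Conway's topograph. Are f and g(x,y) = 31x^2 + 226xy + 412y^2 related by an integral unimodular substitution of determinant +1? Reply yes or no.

D₁ = -12, D₂ = -12
f: flip: (4,-2,1)→(1,2,4)
f: translate: b→0 (≡2 mod 2), so (1,2,4)→(1,0,3)
f: reduced (well bottom): (1,0,3) with a≤c, −a<b≤a
g: translate: b→-22 (≡226 mod 62), so (31,226,412)→(31,-22,4)
g: flip: (31,-22,4)→(4,22,31)
g: translate: b→-2 (≡22 mod 8), so (4,22,31)→(4,-2,1)
g: flip: (4,-2,1)→(1,2,4)
g: translate: b→0 (≡2 mod 2), so (1,2,4)→(1,0,3)
g: reduced (well bottom): (1,0,3) with a≤c, −a<b≤a
reduced forms (1, 0, 3) vs (1, 0, 3) ⇒ equivalent

yes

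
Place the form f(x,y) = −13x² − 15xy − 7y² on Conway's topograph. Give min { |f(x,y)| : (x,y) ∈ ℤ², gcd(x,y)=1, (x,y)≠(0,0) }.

translate: b→-11 (≡15 mod 26), so (13,15,7)→(13,-11,5)
flip: (13,-11,5)→(5,11,13)
translate: b→1 (≡11 mod 10), so (5,11,13)→(5,1,7)
reduced (well bottom): (5,1,7) with a≤c, −a<b≤a
well minimum |f| = |-5| = 5 (negative-definite)

5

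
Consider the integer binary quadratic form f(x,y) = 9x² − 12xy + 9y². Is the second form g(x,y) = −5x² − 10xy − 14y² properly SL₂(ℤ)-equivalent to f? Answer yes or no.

D₁ = -180, D₂ = -180
f: translate: b→6 (≡-12 mod 18), so (9,-12,9)→(9,6,6)
f: flip: (9,6,6)→(6,-6,9)
f: translate: b→6 (≡-6 mod 12), so (6,-6,9)→(6,6,9)
f: reduced (well bottom): (6,6,9) with a≤c, −a<b≤a
g is negative-definite; reduce −g:
−g: translate: b→0 (≡10 mod 10), so (5,10,14)→(5,0,9)
−g: reduced (well bottom): (5,0,9) with a≤c, −a<b≤a
flip sign back: reduced form of g is (-5,0,-9)
reduced forms (6, 6, 9) vs (-5, 0, -9) ⇒ inequivalent

no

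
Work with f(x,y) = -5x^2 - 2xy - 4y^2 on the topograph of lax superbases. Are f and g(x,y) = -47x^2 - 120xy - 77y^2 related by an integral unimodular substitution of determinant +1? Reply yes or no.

D₁ = -76, D₂ = -76
f is negative-definite; reduce −f:
−f: flip: (5,2,4)→(4,-2,5)
−f: reduced (well bottom): (4,-2,5) with a≤c, −a<b≤a
flip sign back: reduced form of f is (-4,2,-5)
g is negative-definite; reduce −g:
−g: translate: b→26 (≡120 mod 94), so (47,120,77)→(47,26,4)
−g: flip: (47,26,4)→(4,-26,47)
−g: translate: b→-2 (≡-26 mod 8), so (4,-26,47)→(4,-2,5)
−g: reduced (well bottom): (4,-2,5) with a≤c, −a<b≤a
flip sign back: reduced form of g is (-4,2,-5)
reduced forms (-4, 2, -5) vs (-4, 2, -5) ⇒ equivalent

yes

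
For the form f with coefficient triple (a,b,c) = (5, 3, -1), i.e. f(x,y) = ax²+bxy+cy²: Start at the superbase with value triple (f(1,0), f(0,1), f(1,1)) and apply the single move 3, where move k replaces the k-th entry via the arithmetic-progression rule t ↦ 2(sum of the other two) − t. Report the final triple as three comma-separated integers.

start (5,-1,7) = (f(1,0),f(0,1),f(1,1))
replace slot 3: 2·(5+(-1)) − 7 = 1 → (5,-1,1)

5,-1,1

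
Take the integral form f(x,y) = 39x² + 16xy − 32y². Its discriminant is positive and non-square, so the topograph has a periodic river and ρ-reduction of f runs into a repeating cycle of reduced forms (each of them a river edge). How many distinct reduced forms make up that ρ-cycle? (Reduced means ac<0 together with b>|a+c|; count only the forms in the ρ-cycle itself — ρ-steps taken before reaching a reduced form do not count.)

D = 5248, ⌊√D⌋ = 72
river: ρ → (-32,48,23)
river: ρ → (23,44,-36)
river: ρ → (-36,28,31)
river: ρ → (31,34,-33)
river: ρ → (-33,32,32)
river: ρ → (32,32,-33)
river: ρ → (-33,34,31)
river: ρ → (31,28,-36)
river: ρ → (-36,44,23)
river: ρ → (23,48,-32)
river: ρ → (-32,16,39)
river: ρ → (39,62,-9)
river: ρ → (-9,64,32)
river: ρ → (32,64,-9)
river: ρ → (-9,62,39)
river: ρ → (39,16,-32)
ρ-cycle length = 16 (tail of 0 descent steps not counted)

16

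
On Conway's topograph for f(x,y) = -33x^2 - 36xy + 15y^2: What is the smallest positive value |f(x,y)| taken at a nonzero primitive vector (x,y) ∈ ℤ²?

descent: ρ → (15,36,-33)  [lands on river]
river: ρ → (-33,30,18)
river: ρ → (18,42,-21)
river: ρ → (-21,42,18)
river: ρ → (18,30,-33)
river: ρ → (-33,36,15)
river: ρ → (15,54,-6)
river: ρ → (-6,54,15)
closes: descent 1, river 8
min |a| on river = 6

6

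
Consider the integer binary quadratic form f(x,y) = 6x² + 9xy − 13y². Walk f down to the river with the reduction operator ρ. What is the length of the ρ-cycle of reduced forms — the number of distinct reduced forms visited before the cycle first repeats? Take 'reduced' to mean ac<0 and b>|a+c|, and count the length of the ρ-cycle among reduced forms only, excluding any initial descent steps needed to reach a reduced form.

D = 393, ⌊√D⌋ = 19
river: ρ → (-13,17,2)
river: ρ → (2,19,-4)
river: ρ → (-4,13,14)
river: ρ → (14,15,-3)
river: ρ → (-3,15,14)
river: ρ → (14,13,-4)
river: ρ → (-4,19,2)
river: ρ → (2,17,-13)
river: ρ → (-13,9,6)
river: ρ → (6,15,-7)
river: ρ → (-7,13,8)
river: ρ → (8,19,-1)
river: ρ → (-1,19,8)
river: ρ → (8,13,-7)
river: ρ → (-7,15,6)
river: ρ → (6,9,-13)
ρ-cycle length = 16 (tail of 0 descent steps not counted)

16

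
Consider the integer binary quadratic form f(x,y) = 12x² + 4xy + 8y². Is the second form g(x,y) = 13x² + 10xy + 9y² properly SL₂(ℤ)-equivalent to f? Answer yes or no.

D₁ = -368, D₂ = -368
f: flip: (12,4,8)→(8,-4,12)
f: reduced (well bottom): (8,-4,12) with a≤c, −a<b≤a
g: flip: (13,10,9)→(9,-10,13)
g: translate: b→8 (≡-10 mod 18), so (9,-10,13)→(9,8,12)
g: reduced (well bottom): (9,8,12) with a≤c, −a<b≤a
reduced forms (8, -4, 12) vs (9, 8, 12) ⇒ inequivalent

no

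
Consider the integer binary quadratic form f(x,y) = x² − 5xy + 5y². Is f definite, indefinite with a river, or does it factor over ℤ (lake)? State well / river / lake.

D = b²−4ac = (-5)² − 4·1·5 = 5
D > 0 non-square ⇒ indefinite ⇒ periodic river

river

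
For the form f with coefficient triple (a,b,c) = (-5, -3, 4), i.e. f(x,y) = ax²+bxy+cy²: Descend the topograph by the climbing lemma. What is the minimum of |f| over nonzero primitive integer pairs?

descent: ρ → (4,3,-5)  [lands on river]
river: ρ → (-5,7,2)
river: ρ → (2,9,-1)
river: ρ → (-1,9,2)
river: ρ → (2,7,-5)
river: ρ → (-5,3,4)
river: ρ → (4,5,-4)
river: ρ → (-4,3,5)
river: ρ → (5,7,-2)
river: ρ → (-2,9,1)
river: ρ → (1,9,-2)
river: ρ → (-2,7,5)
river: ρ → (5,3,-4)
river: ρ → (-4,5,4)
closes: descent 1, river 14
min |a| on river = 1

1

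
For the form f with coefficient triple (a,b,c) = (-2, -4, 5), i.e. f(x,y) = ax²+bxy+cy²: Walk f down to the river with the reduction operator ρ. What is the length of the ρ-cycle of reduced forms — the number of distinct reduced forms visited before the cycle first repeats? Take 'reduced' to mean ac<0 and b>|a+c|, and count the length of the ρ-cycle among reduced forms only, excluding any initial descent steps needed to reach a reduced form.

D = 56, ⌊√D⌋ = 7
descent: ρ → (5,4,-2)  [lands on river]
river: ρ → (-2,4,5)
river: ρ → (5,6,-1)
river: ρ → (-1,6,5)
ρ-cycle length = 4 (tail of 1 descent step not counted)

4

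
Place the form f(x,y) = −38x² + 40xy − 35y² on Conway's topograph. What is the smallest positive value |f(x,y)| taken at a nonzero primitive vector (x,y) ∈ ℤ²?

translate: b→36 (≡-40 mod 76), so (38,-40,35)→(38,36,33)
flip: (38,36,33)→(33,-36,38)
translate: b→30 (≡-36 mod 66), so (33,-36,38)→(33,30,35)
reduced (well bottom): (33,30,35) with a≤c, −a<b≤a
well minimum |f| = |-33| = 33 (negative-definite)

33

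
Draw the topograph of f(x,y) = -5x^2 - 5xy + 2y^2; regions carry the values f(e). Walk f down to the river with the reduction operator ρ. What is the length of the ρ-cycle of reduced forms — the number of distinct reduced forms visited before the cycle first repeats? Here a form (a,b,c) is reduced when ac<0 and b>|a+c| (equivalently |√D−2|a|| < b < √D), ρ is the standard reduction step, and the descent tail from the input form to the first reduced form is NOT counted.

D = 65, ⌊√D⌋ = 8
descent: ρ → (2,5,-5)  [lands on river]
river: ρ → (-5,5,2)
river: ρ → (2,7,-2)
river: ρ → (-2,5,5)
river: ρ → (5,5,-2)
river: ρ → (-2,7,2)
ρ-cycle length = 6 (tail of 1 descent step not counted)

6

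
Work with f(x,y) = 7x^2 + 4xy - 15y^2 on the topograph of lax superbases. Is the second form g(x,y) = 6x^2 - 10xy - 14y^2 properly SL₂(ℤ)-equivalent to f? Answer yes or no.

D₁ = 436, D₂ = 436
river cycle of f (length 30): (7, 18, -4), (-4, 14, 15), (15, 16, -3), (-3, 20, 3), (3, 16, -15), (-15, 14, 4), (4, 18, -7), (-7, 10, 12), (12, 14, -5), (-5, 16, 9), … (20 more)
river cycle of g (length 14): (-14, 10, 6), (6, 14, -10), (-10, 6, 10), (10, 14, -6), (-6, 10, 14), (14, 18, -2), (-2, 18, 14), (14, 10, -6), (-6, 14, 10), (10, 6, -10), … (4 more)
cycles differ ⇒ inequivalent

no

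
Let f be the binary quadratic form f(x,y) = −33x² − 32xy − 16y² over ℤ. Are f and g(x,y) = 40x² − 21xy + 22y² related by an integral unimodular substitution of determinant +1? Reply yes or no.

D₁ = -1088, D₂ = -3079
discriminants differ ⇒ not SL₂(ℤ)-equivalent

no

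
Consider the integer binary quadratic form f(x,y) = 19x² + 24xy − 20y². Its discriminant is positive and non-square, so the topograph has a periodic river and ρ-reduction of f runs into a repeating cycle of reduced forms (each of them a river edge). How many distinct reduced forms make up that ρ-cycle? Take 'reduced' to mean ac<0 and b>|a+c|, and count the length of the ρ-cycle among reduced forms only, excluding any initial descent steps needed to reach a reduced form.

D = 2096, ⌊√D⌋ = 45
river: ρ → (-20,16,23)
river: ρ → (23,30,-13)
river: ρ → (-13,22,31)
river: ρ → (31,40,-4)
river: ρ → (-4,40,31)
river: ρ → (31,22,-13)
river: ρ → (-13,30,23)
river: ρ → (23,16,-20)
river: ρ → (-20,24,19)
river: ρ → (19,14,-25)
river: ρ → (-25,36,8)
river: ρ → (8,44,-5)
river: ρ → (-5,36,40)
river: ρ → (40,44,-1)
river: ρ → (-1,44,40)
river: ρ → (40,36,-5)
river: ρ → (-5,44,8)
river: ρ → (8,36,-25)
river: ρ → (-25,14,19)
river: ρ → (19,24,-20)
ρ-cycle length = 20 (tail of 0 descent steps not counted)

20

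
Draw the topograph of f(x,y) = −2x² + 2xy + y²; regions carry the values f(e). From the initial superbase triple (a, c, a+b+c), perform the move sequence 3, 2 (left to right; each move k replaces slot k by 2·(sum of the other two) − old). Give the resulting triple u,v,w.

start (-2,1,1) = (f(1,0),f(0,1),f(1,1))
replace slot 3: 2·((-2)+1) − 1 = -3 → (-2,1,-3)
replace slot 2: 2·((-2)+(-3)) − 1 = -11 → (-2,-11,-3)

-2,-11,-3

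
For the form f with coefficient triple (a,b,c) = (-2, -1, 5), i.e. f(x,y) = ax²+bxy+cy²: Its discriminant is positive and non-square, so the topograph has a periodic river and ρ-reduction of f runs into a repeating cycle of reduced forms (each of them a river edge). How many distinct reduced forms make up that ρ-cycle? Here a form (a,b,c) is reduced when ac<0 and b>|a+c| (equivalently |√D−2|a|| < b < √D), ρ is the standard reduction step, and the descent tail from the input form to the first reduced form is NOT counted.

D = 41, ⌊√D⌋ = 6
descent: ρ → (5,1,-2)
descent: ρ → (-2,3,4)  [lands on river]
river: ρ → (4,5,-1)
river: ρ → (-1,5,4)
river: ρ → (4,3,-2)
river: ρ → (-2,5,2)
river: ρ → (2,3,-4)
river: ρ → (-4,5,1)
river: ρ → (1,5,-4)
river: ρ → (-4,3,2)
river: ρ → (2,5,-2)
ρ-cycle length = 10 (tail of 2 descent steps not counted)

10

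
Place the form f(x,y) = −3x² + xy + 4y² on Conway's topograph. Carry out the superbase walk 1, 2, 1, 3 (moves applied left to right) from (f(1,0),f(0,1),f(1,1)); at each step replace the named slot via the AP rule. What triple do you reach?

start (-3,4,2) = (f(1,0),f(0,1),f(1,1))
replace slot 1: 2·(4+2) − (-3) = 15 → (15,4,2)
replace slot 2: 2·(15+2) − 4 = 30 → (15,30,2)
replace slot 1: 2·(30+2) − 15 = 49 → (49,30,2)
replace slot 3: 2·(49+30) − 2 = 156 → (49,30,156)

49,30,156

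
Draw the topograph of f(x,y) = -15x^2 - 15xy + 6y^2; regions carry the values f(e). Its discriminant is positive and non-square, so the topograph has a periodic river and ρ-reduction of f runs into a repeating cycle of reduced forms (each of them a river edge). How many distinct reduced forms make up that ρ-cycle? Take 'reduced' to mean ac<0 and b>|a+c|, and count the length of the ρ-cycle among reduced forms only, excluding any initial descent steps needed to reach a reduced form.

D = 585, ⌊√D⌋ = 24
descent: ρ → (6,15,-15)  [lands on river]
river: ρ → (-15,15,6)
river: ρ → (6,21,-6)
river: ρ → (-6,15,15)
river: ρ → (15,15,-6)
river: ρ → (-6,21,6)
ρ-cycle length = 6 (tail of 1 descent step not counted)

6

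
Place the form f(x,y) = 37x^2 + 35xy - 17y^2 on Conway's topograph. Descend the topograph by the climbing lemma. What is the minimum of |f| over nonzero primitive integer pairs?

river: ρ → (-17,33,39)
river: ρ → (39,45,-11)
river: ρ → (-11,43,43)
river: ρ → (43,43,-11)
river: ρ → (-11,45,39)
river: ρ → (39,33,-17)
river: ρ → (-17,35,37)
river: ρ → (37,39,-15)
river: ρ → (-15,51,19)
river: ρ → (19,25,-41)
river: ρ → (-41,57,3)
river: ρ → (3,57,-41)
river: ρ → (-41,25,19)
river: ρ → (19,51,-15)
river: ρ → (-15,39,37)
river: ρ → (37,35,-17)
closes: descent 0, river 16
min |a| on river = 3

3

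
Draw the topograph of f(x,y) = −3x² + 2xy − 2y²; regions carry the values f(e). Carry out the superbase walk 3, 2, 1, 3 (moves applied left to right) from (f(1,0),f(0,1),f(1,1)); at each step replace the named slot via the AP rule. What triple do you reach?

start (-3,-2,-3) = (f(1,0),f(0,1),f(1,1))
replace slot 3: 2·((-3)+(-2)) − (-3) = -7 → (-3,-2,-7)
replace slot 2: 2·((-3)+(-7)) − (-2) = -18 → (-3,-18,-7)
replace slot 1: 2·((-18)+(-7)) − (-3) = -47 → (-47,-18,-7)
replace slot 3: 2·((-47)+(-18)) − (-7) = -123 → (-47,-18,-123)

-47,-18,-123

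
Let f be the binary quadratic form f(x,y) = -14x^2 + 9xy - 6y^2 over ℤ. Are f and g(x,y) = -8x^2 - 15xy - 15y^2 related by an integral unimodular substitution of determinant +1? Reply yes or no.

D₁ = -255, D₂ = -255
f is negative-definite; reduce −f:
−f: flip: (14,-9,6)→(6,9,14)
−f: translate: b→-3 (≡9 mod 12), so (6,9,14)→(6,-3,11)
−f: reduced (well bottom): (6,-3,11) with a≤c, −a<b≤a
flip sign back: reduced form of f is (-6,3,-11)
g is negative-definite; reduce −g:
−g: translate: b→-1 (≡15 mod 16), so (8,15,15)→(8,-1,8)
−g: flip: (8,-1,8)→(8,1,8)
−g: reduced (well bottom): (8,1,8) with a≤c, −a<b≤a
flip sign back: reduced form of g is (-8,-1,-8)
reduced forms (-6, 3, -11) vs (-8, -1, -8) ⇒ inequivalent

no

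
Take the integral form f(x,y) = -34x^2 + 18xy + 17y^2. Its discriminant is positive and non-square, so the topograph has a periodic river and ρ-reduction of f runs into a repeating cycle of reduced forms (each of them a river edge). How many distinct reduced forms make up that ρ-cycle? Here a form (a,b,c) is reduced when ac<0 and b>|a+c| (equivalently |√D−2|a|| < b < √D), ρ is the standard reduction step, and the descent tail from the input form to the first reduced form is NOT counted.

D = 2636, ⌊√D⌋ = 51
river: ρ → (17,50,-2)
river: ρ → (-2,50,17)
river: ρ → (17,18,-34)
river: ρ → (-34,50,1)
river: ρ → (1,50,-34)
river: ρ → (-34,18,17)
ρ-cycle length = 6 (tail of 0 descent steps not counted)

6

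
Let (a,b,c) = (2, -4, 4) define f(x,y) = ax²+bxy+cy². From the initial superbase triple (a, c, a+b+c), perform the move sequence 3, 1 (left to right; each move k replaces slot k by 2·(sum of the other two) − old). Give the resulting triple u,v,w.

start (2,4,2) = (f(1,0),f(0,1),f(1,1))
replace slot 3: 2·(2+4) − 2 = 10 → (2,4,10)
replace slot 1: 2·(4+10) − 2 = 26 → (26,4,10)

26,4,10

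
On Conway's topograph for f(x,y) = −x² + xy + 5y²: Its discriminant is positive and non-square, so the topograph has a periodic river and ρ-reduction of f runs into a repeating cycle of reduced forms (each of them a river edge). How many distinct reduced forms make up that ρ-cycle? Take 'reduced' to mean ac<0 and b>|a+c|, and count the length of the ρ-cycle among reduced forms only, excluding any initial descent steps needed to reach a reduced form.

D = 21, ⌊√D⌋ = 4
descent: ρ → (5,-1,-1)
descent: ρ → (-1,3,3)  [lands on river]
river: ρ → (3,3,-1)
ρ-cycle length = 2 (tail of 2 descent steps not counted)

2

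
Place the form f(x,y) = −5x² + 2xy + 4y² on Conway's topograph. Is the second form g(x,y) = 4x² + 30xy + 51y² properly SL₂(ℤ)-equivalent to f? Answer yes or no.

D₁ = 84, D₂ = 84
river cycle of f (length 6): (4, 6, -3), (-3, 6, 4), (4, 2, -5), (-5, 8, 1), (1, 8, -5), (-5, 2, 4)
river cycle of g (length 6): (4, 6, -3), (-3, 6, 4), (4, 2, -5), (-5, 8, 1), (1, 8, -5), (-5, 2, 4)
cycles coincide ⇒ equivalent

yes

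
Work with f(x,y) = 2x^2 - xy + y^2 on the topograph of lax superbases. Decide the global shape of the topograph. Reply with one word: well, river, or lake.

D = b²−4ac = (-1)² − 4·2·1 = -7
D < 0 ⇒ definite ⇒ every region one sign ⇒ single well

well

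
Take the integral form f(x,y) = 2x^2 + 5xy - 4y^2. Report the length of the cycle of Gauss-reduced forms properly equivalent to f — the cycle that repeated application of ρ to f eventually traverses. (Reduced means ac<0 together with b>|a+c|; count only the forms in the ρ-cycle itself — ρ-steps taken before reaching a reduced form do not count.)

D = 57, ⌊√D⌋ = 7
river: ρ → (-4,3,3)
river: ρ → (3,3,-4)
river: ρ → (-4,5,2)
river: ρ → (2,7,-1)
river: ρ → (-1,7,2)
river: ρ → (2,5,-4)
ρ-cycle length = 6 (tail of 0 descent steps not counted)

6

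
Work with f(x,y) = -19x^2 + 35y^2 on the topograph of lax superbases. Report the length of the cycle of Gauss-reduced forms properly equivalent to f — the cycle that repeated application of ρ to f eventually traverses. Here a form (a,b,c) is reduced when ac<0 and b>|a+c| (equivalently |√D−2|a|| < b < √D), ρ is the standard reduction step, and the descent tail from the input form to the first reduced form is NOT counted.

D = 2660, ⌊√D⌋ = 51
descent: ρ → (35,0,-19)
descent: ρ → (-19,38,16)  [lands on river]
river: ρ → (16,26,-31)
river: ρ → (-31,36,11)
river: ρ → (11,30,-40)
river: ρ → (-40,50,1)
river: ρ → (1,50,-40)
river: ρ → (-40,30,11)
river: ρ → (11,36,-31)
river: ρ → (-31,26,16)
river: ρ → (16,38,-19)
ρ-cycle length = 10 (tail of 2 descent steps not counted)

10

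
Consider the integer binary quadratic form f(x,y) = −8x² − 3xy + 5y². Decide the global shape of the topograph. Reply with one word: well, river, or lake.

D = b²−4ac = (-3)² − 4·(-8)·5 = 169
D = 13² is a perfect square ⇒ form factors over ℤ ⇒ lakes

lake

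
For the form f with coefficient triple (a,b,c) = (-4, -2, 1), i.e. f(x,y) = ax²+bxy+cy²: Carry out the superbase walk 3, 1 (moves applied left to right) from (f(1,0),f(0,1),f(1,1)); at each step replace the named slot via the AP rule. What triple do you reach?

start (-4,1,-5) = (f(1,0),f(0,1),f(1,1))
replace slot 3: 2·((-4)+1) − (-5) = -1 → (-4,1,-1)
replace slot 1: 2·(1+(-1)) − (-4) = 4 → (4,1,-1)

4,1,-1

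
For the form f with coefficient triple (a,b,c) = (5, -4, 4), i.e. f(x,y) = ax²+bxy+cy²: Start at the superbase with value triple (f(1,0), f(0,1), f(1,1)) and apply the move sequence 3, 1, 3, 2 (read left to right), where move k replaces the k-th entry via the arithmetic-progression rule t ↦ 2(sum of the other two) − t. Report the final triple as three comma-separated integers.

start (5,4,5) = (f(1,0),f(0,1),f(1,1))
replace slot 3: 2·(5+4) − 5 = 13 → (5,4,13)
replace slot 1: 2·(4+13) − 5 = 29 → (29,4,13)
replace slot 3: 2·(29+4) − 13 = 53 → (29,4,53)
replace slot 2: 2·(29+53) − 4 = 160 → (29,160,53)

29,160,53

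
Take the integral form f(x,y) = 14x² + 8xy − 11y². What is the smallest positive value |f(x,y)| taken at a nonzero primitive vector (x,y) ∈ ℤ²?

river: ρ → (-11,14,11)
river: ρ → (11,8,-14)
river: ρ → (-14,20,5)
river: ρ → (5,20,-14)
river: ρ → (-14,8,11)
river: ρ → (11,14,-11)
river: ρ → (-11,8,14)
river: ρ → (14,20,-5)
river: ρ → (-5,20,14)
river: ρ → (14,8,-11)
closes: descent 0, river 10
min |a| on river = 5

5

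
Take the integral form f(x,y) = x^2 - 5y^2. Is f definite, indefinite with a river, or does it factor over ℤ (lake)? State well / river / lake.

D = b²−4ac = 0² − 4·1·(-5) = 20
D > 0 non-square ⇒ indefinite ⇒ periodic river

river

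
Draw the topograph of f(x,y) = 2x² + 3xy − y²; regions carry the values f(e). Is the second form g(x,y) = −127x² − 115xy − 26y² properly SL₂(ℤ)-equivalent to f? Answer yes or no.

D₁ = 17, D₂ = 17
river cycle of f (length 6): (-1, 3, 2), (2, 1, -2), (-2, 3, 1), (1, 3, -2), (-2, 1, 2), (2, 3, -1)
river cycle of g (length 6): (-1, 3, 2), (2, 1, -2), (-2, 3, 1), (1, 3, -2), (-2, 1, 2), (2, 3, -1)
cycles coincide ⇒ equivalent

yes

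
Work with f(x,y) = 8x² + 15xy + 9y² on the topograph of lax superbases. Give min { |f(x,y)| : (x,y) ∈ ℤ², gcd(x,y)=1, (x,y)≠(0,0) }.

translate: b→-1 (≡15 mod 16), so (8,15,9)→(8,-1,2)
flip: (8,-1,2)→(2,1,8)
reduced (well bottom): (2,1,8) with a≤c, −a<b≤a
well minimum = a = 2

2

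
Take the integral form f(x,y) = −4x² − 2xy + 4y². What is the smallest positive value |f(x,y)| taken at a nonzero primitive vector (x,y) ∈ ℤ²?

descent: ρ → (4,2,-4)  [lands on river]
river: ρ → (-4,6,2)
river: ρ → (2,6,-4)
river: ρ → (-4,2,4)
river: ρ → (4,6,-2)
river: ρ → (-2,6,4)
closes: descent 1, river 6
min |a| on river = 2

2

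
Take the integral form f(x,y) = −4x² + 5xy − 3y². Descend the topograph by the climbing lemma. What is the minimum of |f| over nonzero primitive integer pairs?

translate: b→3 (≡-5 mod 8), so (4,-5,3)→(4,3,2)
flip: (4,3,2)→(2,-3,4)
translate: b→1 (≡-3 mod 4), so (2,-3,4)→(2,1,3)
reduced (well bottom): (2,1,3) with a≤c, −a<b≤a
well minimum |f| = |-2| = 2 (negative-definite)

2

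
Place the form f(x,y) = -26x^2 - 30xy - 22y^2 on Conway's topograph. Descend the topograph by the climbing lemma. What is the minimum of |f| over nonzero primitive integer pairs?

translate: b→-22 (≡30 mod 52), so (26,30,22)→(26,-22,18)
flip: (26,-22,18)→(18,22,26)
translate: b→-14 (≡22 mod 36), so (18,22,26)→(18,-14,22)
reduced (well bottom): (18,-14,22) with a≤c, −a<b≤a
well minimum |f| = |-18| = 18 (negative-definite)

18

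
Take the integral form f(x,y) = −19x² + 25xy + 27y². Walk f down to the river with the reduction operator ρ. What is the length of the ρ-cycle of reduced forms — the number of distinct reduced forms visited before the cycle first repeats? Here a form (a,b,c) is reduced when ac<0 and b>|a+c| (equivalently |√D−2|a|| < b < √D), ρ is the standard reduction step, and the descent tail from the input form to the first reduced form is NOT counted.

D = 2677, ⌊√D⌋ = 51
river: ρ → (27,29,-17)
river: ρ → (-17,39,17)
river: ρ → (17,29,-27)
river: ρ → (-27,25,19)
river: ρ → (19,51,-1)
river: ρ → (-1,51,19)
river: ρ → (19,25,-27)
river: ρ → (-27,29,17)
river: ρ → (17,39,-17)
river: ρ → (-17,29,27)
river: ρ → (27,25,-19)
river: ρ → (-19,51,1)
river: ρ → (1,51,-19)
river: ρ → (-19,25,27)
ρ-cycle length = 14 (tail of 0 descent steps not counted)

14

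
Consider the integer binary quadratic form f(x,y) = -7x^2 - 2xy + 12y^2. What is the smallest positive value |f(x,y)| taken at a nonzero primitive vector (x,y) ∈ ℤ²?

descent: ρ → (12,2,-7)
descent: ρ → (-7,12,7)  [lands on river]
river: ρ → (7,16,-3)
river: ρ → (-3,14,12)
river: ρ → (12,10,-5)
river: ρ → (-5,10,12)
river: ρ → (12,14,-3)
river: ρ → (-3,16,7)
river: ρ → (7,12,-7)
river: ρ → (-7,16,3)
river: ρ → (3,14,-12)
river: ρ → (-12,10,5)
river: ρ → (5,10,-12)
river: ρ → (-12,14,3)
river: ρ → (3,16,-7)
closes: descent 2, river 14
min |a| on river = 3

3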